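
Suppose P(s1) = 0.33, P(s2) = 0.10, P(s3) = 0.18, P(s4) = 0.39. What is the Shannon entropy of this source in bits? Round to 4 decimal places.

H = −Σ pᵢ log₂ pᵢ.
−0.33·log₂(0.33) = 0.5278
−0.10·log₂(0.10) = 0.3322
−0.18·log₂(0.18) = 0.4453
−0.39·log₂(0.39) = 0.5298
Sum ≈ 1.8351 → 1.8351 bits.

1.8351 bits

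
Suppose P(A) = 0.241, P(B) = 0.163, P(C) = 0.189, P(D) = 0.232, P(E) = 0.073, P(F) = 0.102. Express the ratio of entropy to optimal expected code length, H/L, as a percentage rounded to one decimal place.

98.5%

Entropy H = −Σ p log₂ p ≈ 2.4762 bits.
Huffman merges: 73/1000+51/500→7/40; 163/1000+7/40→169/500; 189/1000+29/125→421/1000; 241/1000+169/500→579/1000; 421/1000+579/1000→1. L = 2513/1000 ≈ 2.5130.
Efficiency = H/L = 2.4762/2.5130 = 98.5%.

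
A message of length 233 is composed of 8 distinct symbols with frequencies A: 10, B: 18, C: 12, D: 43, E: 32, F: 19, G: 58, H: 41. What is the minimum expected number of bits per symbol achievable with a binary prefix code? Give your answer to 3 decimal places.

Probabilities are the counts divided by 233.
Repeatedly combine the two least-probable nodes; the expected code length is the sum of the merged weights.
merge 10/233 + 12/233 → 22/233
merge 18/233 + 19/233 → 37/233
merge 22/233 + 32/233 → 54/233
merge 37/233 + 41/233 → 78/233
merge 43/233 + 54/233 → 97/233
merge 58/233 + 78/233 → 136/233
merge 97/233 + 136/233 → 1
L = 22/233 + 37/233 + 54/233 + 78/233 + 97/233 + 136/233 + 1 = 657/233 ≈ 2.820 bits/symbol.

2.820 bits/symbol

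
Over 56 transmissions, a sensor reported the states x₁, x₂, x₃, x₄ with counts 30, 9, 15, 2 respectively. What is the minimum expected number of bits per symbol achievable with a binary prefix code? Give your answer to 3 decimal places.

Probabilities are the counts divided by 56.
Repeatedly combine the two least-probable nodes; the expected code length is the sum of the merged weights.
merge 1/28 + 9/56 → 11/56
merge 11/56 + 15/56 → 13/28
merge 13/28 + 15/28 → 1
L = 11/56 + 13/28 + 1 = 93/56 ≈ 1.661 bits/symbol.

1.661 bits/symbol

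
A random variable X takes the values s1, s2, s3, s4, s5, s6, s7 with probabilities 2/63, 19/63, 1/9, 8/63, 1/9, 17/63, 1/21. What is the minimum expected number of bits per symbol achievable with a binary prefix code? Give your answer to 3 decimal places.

Repeatedly combine the two least-probable nodes; the expected code length is the sum of the merged weights.
merge 2/63 + 1/21 → 5/63
merge 5/63 + 1/9 → 4/21
merge 1/9 + 8/63 → 5/21
merge 4/21 + 5/21 → 3/7
merge 17/63 + 19/63 → 4/7
merge 3/7 + 4/7 → 1
L = 5/63 + 4/21 + 5/21 + 3/7 + 4/7 + 1 = 158/63 ≈ 2.508 bits/symbol.

2.508 bits/symbol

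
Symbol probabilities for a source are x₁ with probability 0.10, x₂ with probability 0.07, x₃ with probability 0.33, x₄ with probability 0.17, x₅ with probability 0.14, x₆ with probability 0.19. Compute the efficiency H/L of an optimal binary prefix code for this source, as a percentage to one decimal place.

97.4%

Entropy H = −Σ p log₂ p ≈ 2.4155 bits.
Huffman merges: 7/100+1/10→17/100; 7/50+17/100→31/100; 17/100+19/100→9/25; 31/100+33/100→16/25; 9/25+16/25→1. L = 62/25 ≈ 2.4800.
Efficiency = H/L = 2.4155/2.4800 = 97.4%.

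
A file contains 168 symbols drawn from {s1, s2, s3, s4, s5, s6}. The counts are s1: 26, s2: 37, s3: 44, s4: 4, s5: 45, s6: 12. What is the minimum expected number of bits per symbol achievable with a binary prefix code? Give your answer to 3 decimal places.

Probabilities are the counts divided by 168.
Repeatedly combine the two least-probable nodes; the expected code length is the sum of the merged weights.
merge 1/42 + 1/14 → 2/21
merge 2/21 + 13/84 → 1/4
merge 37/168 + 1/4 → 79/168
merge 11/42 + 15/56 → 89/168
merge 79/168 + 89/168 → 1
L = 2/21 + 1/4 + 79/168 + 89/168 + 1 = 197/84 ≈ 2.345 bits/symbol.

2.345 bits/symbol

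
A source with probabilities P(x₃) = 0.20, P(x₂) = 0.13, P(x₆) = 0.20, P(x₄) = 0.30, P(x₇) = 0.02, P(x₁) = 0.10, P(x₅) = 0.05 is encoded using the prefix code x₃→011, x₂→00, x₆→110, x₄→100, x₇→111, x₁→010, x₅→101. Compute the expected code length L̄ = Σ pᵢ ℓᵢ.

L̄ = Σ pᵢ·ℓᵢ = 0.20·3 + 0.13·2 + 0.20·3 + 0.30·3 + 0.02·3 + 0.10·3 + 0.05·3 = 2.87 bits/symbol.

2.87 bits/symbol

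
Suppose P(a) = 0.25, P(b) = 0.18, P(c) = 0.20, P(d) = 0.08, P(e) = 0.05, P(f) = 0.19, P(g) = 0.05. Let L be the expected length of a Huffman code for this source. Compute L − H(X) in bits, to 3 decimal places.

Entropy H = −Σ p log₂ p ≈ 2.5886 bits.
Huffman merges: 1/20+1/20→1/10; 2/25+1/10→9/50; 9/50+9/50→9/25; 19/100+1/5→39/100; 1/4+9/25→61/100; 39/100+61/100→1. L = 66/25 ≈ 2.6400.
L − H = 2.6400 − 2.5886 = 0.051 bits.

0.051 bits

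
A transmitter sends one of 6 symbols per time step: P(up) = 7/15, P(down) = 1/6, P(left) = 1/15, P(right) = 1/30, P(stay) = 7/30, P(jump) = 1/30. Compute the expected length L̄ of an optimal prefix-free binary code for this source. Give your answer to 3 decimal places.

2.033 bits/symbol

Repeatedly combine the two least-probable nodes; the expected code length is the sum of the merged weights.
merge 1/30 + 1/30 → 1/15
merge 1/15 + 1/15 → 2/15
merge 2/15 + 1/6 → 3/10
merge 7/30 + 3/10 → 8/15
merge 7/15 + 8/15 → 1
L = 1/15 + 2/15 + 3/10 + 8/15 + 1 = 61/30 ≈ 2.033 bits/symbol.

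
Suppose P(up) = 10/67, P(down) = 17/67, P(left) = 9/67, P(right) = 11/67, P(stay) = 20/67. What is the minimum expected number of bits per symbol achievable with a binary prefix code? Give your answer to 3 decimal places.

Repeatedly combine the two least-probable nodes; the expected code length is the sum of the merged weights.
merge 9/67 + 10/67 → 19/67
merge 11/67 + 17/67 → 28/67
merge 19/67 + 20/67 → 39/67
merge 28/67 + 39/67 → 1
L = 19/67 + 28/67 + 39/67 + 1 = 153/67 ≈ 2.284 bits/symbol.

2.284 bits/symbol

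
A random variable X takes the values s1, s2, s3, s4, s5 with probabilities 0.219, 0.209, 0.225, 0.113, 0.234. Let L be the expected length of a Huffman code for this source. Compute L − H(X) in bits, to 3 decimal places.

0.040 bits

Entropy H = −Σ p log₂ p ≈ 2.2818 bits.
Huffman merges: 113/1000+209/1000→161/500; 219/1000+9/40→111/250; 117/500+161/500→139/250; 111/250+139/250→1. L = 1161/500 ≈ 2.3220.
L − H = 2.3220 − 2.2818 = 0.040 bits.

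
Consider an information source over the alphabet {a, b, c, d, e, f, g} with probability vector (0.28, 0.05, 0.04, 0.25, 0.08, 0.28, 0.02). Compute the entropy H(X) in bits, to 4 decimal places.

H = −Σ pᵢ log₂ pᵢ.
−0.28·log₂(0.28) = 0.5142
−0.05·log₂(0.05) = 0.2161
−0.04·log₂(0.04) = 0.1858
−0.25·log₂(0.25) = 0.5000
−0.08·log₂(0.08) = 0.2915
−0.28·log₂(0.28) = 0.5142
−0.02·log₂(0.02) = 0.1129
Sum ≈ 2.3347 → 2.3347 bits.

2.3347 bits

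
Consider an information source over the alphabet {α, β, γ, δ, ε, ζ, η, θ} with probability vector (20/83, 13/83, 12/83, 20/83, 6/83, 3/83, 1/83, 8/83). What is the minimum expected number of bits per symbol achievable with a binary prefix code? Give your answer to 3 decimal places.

2.687 bits/symbol

Repeatedly combine the two least-probable nodes; the expected code length is the sum of the merged weights.
merge 1/83 + 3/83 → 4/83
merge 4/83 + 6/83 → 10/83
merge 8/83 + 10/83 → 18/83
merge 12/83 + 13/83 → 25/83
merge 18/83 + 20/83 → 38/83
merge 20/83 + 25/83 → 45/83
merge 38/83 + 45/83 → 1
L = 4/83 + 10/83 + 18/83 + 25/83 + 38/83 + 45/83 + 1 = 223/83 ≈ 2.687 bits/symbol.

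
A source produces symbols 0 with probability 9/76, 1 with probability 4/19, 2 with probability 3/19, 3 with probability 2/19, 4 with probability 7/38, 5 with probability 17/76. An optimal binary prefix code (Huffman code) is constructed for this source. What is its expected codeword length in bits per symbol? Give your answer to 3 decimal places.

2.566 bits/symbol

Repeatedly combine the two least-probable nodes; the expected code length is the sum of the merged weights.
merge 2/19 + 9/76 → 17/76
merge 3/19 + 7/38 → 13/38
merge 4/19 + 17/76 → 33/76
merge 17/76 + 13/38 → 43/76
merge 33/76 + 43/76 → 1
L = 17/76 + 13/38 + 33/76 + 43/76 + 1 = 195/76 ≈ 2.566 bits/symbol.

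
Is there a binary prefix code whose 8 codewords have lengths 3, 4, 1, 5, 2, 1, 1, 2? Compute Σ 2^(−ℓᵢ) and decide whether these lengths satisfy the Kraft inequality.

With common denominator 2^5 = 32: Σ 2^(−ℓᵢ) = 4/32 + 2/32 + 16/32 + 1/32 + 8/32 + 16/32 + 16/32 + 8/32 = 71/32 = 2.21875.
Kraft's inequality requires Σ ≤ 1; here Σ = 2.21875 > 1, so no such prefix code exists.

2.21875; no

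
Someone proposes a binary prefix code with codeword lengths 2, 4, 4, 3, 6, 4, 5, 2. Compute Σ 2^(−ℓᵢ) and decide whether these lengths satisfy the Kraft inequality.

0.859375; yes

With common denominator 2^6 = 64: Σ 2^(−ℓᵢ) = 16/64 + 4/64 + 4/64 + 8/64 + 1/64 + 4/64 + 2/64 + 16/64 = 55/64 = 0.859375.
Kraft's inequality requires Σ ≤ 1; here Σ = 0.859375 ≤ 1, so such a prefix code exists.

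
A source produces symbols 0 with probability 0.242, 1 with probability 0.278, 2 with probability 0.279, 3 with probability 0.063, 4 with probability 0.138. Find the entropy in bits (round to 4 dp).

2.1682 bits

H = −Σ pᵢ log₂ pᵢ.
−0.242·log₂(0.242) = 0.4954
−0.278·log₂(0.278) = 0.5134
−0.279·log₂(0.279) = 0.5138
−0.063·log₂(0.063) = 0.2513
−0.138·log₂(0.138) = 0.3943
Sum ≈ 2.1682 → 2.1682 bits.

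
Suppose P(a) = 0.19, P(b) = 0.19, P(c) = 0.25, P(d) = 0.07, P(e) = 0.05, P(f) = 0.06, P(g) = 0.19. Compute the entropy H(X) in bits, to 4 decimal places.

2.5939 bits

H = −Σ pᵢ log₂ pᵢ.
−0.19·log₂(0.19) = 0.4552
−0.19·log₂(0.19) = 0.4552
−0.25·log₂(0.25) = 0.5000
−0.07·log₂(0.07) = 0.2686
−0.05·log₂(0.05) = 0.2161
−0.06·log₂(0.06) = 0.2435
−0.19·log₂(0.19) = 0.4552
Sum ≈ 2.5939 → 2.5939 bits.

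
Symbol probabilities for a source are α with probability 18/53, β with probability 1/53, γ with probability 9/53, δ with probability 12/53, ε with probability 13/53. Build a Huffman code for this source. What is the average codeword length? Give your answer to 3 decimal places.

2.189 bits/symbol

Repeatedly combine the two least-probable nodes; the expected code length is the sum of the merged weights.
merge 1/53 + 9/53 → 10/53
merge 10/53 + 12/53 → 22/53
merge 13/53 + 18/53 → 31/53
merge 22/53 + 31/53 → 1
L = 10/53 + 22/53 + 31/53 + 1 = 116/53 ≈ 2.189 bits/symbol.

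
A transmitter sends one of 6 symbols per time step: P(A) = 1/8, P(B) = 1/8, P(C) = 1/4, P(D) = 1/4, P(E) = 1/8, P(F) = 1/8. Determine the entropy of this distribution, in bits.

Each probability is a power of 1/2, so log₂(1/p) is an integer.
H = Σ p·log₂(1/p) = 1/8·3 + 1/8·3 + 1/4·2 + 1/4·2 + 1/8·3 + 1/8·3 = 2.5 bits.

2.5 bits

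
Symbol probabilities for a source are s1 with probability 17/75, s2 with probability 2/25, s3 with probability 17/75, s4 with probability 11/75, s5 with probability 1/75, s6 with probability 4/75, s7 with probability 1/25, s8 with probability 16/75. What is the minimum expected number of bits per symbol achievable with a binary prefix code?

2.68 bits/symbol

Repeatedly combine the two least-probable nodes; the expected code length is the sum of the merged weights.
merge 1/75 + 1/25 → 4/75
merge 4/75 + 4/75 → 8/75
merge 2/25 + 8/75 → 14/75
merge 11/75 + 14/75 → 1/3
merge 16/75 + 17/75 → 11/25
merge 17/75 + 1/3 → 14/25
merge 11/25 + 14/25 → 1
L = 4/75 + 8/75 + 14/75 + 1/3 + 11/25 + 14/25 + 1 = 67/25 = 2.68 bits/symbol.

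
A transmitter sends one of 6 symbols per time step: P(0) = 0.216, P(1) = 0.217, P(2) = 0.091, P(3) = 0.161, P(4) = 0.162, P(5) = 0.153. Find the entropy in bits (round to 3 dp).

2.535 bits

H = −Σ pᵢ log₂ pᵢ.
−0.216·log₂(0.216) = 0.4776
−0.217·log₂(0.217) = 0.4783
−0.091·log₂(0.091) = 0.3147
−0.161·log₂(0.161) = 0.4242
−0.162·log₂(0.162) = 0.4254
−0.153·log₂(0.153) = 0.4144
Sum ≈ 2.5345 → 2.535 bits.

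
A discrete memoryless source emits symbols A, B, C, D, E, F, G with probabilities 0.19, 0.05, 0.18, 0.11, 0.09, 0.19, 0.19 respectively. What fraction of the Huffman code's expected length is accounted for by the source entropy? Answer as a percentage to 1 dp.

97.5%

Entropy H = −Σ p log₂ p ≈ 2.6900 bits.
Huffman merges: 1/20+9/100→7/50; 11/100+7/50→1/4; 9/50+19/100→37/100; 19/100+19/100→19/50; 1/4+37/100→31/50; 19/50+31/50→1. L = 69/25 ≈ 2.7600.
Efficiency = H/L = 2.6900/2.7600 = 97.5%.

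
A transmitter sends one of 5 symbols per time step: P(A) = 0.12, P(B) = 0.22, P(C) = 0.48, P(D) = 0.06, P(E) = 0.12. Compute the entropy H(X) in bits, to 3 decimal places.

H = −Σ pᵢ log₂ pᵢ.
−0.12·log₂(0.12) = 0.3671
−0.22·log₂(0.22) = 0.4806
−0.48·log₂(0.48) = 0.5083
−0.06·log₂(0.06) = 0.2435
−0.12·log₂(0.12) = 0.3671
Sum ≈ 1.9665 → 1.967 bits.

1.967 bits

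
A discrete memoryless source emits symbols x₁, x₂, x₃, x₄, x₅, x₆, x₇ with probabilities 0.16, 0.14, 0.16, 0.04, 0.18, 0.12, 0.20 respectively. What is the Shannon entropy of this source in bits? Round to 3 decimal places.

H = −Σ pᵢ log₂ pᵢ.
−0.16·log₂(0.16) = 0.4230
−0.14·log₂(0.14) = 0.3971
−0.16·log₂(0.16) = 0.4230
−0.04·log₂(0.04) = 0.1858
−0.18·log₂(0.18) = 0.4453
−0.12·log₂(0.12) = 0.3671
−0.20·log₂(0.20) = 0.4644
Sum ≈ 2.7057 → 2.706 bits.

2.706 bits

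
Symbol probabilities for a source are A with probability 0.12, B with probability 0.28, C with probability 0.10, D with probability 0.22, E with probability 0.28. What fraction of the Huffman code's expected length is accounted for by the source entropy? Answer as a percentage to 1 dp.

Entropy H = −Σ p log₂ p ≈ 2.2083 bits.
Huffman merges: 1/10+3/25→11/50; 11/50+11/50→11/25; 7/25+7/25→14/25; 11/25+14/25→1. L = 111/50 ≈ 2.2200.
Efficiency = H/L = 2.2083/2.2200 = 99.5%.

99.5%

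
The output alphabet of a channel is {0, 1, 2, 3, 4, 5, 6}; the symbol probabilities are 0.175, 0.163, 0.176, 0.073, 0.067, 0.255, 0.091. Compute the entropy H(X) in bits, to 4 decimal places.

2.6621 bits

H = −Σ pᵢ log₂ pᵢ.
−0.175·log₂(0.175) = 0.4401
−0.163·log₂(0.163) = 0.4266
−0.176·log₂(0.176) = 0.4411
−0.073·log₂(0.073) = 0.2756
−0.067·log₂(0.067) = 0.2613
−0.255·log₂(0.255) = 0.5027
−0.091·log₂(0.091) = 0.3147
Sum ≈ 2.6621 → 2.6621 bits.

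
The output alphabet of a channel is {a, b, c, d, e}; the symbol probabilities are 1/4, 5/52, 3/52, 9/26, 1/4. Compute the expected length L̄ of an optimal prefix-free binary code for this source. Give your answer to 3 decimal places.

2.154 bits/symbol

Repeatedly combine the two least-probable nodes; the expected code length is the sum of the merged weights.
merge 3/52 + 5/52 → 2/13
merge 2/13 + 1/4 → 21/52
merge 1/4 + 9/26 → 31/52
merge 21/52 + 31/52 → 1
L = 2/13 + 21/52 + 31/52 + 1 = 28/13 ≈ 2.154 bits/symbol.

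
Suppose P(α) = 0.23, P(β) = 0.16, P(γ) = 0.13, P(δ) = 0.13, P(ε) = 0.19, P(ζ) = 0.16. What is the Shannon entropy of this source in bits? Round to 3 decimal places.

2.554 bits

H = −Σ pᵢ log₂ pᵢ.
−0.23·log₂(0.23) = 0.4877
−0.16·log₂(0.16) = 0.4230
−0.13·log₂(0.13) = 0.3826
−0.13·log₂(0.13) = 0.3826
−0.19·log₂(0.19) = 0.4552
−0.16·log₂(0.16) = 0.4230
Sum ≈ 2.5542 → 2.554 bits.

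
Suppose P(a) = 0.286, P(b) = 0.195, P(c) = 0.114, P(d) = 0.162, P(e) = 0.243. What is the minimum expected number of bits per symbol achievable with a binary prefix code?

2.276 bits/symbol

Repeatedly combine the two least-probable nodes; the expected code length is the sum of the merged weights.
merge 57/500 + 81/500 → 69/250
merge 39/200 + 243/1000 → 219/500
merge 69/250 + 143/500 → 281/500
merge 219/500 + 281/500 → 1
L = 69/250 + 219/500 + 281/500 + 1 = 569/250 = 2.276 bits/symbol.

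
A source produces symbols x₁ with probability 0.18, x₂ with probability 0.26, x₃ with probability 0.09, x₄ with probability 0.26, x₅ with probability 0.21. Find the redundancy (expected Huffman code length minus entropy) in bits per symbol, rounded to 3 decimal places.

Entropy H = −Σ p log₂ p ≈ 2.2414 bits.
Huffman merges: 9/100+9/50→27/100; 21/100+13/50→47/100; 13/50+27/100→53/100; 47/100+53/100→1. L = 227/100 ≈ 2.2700.
L − H = 2.2700 − 2.2414 = 0.029 bits.

0.029 bits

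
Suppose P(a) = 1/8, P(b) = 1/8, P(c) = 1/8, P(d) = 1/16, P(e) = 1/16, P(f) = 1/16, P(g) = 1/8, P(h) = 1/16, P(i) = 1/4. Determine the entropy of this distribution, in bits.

Each probability is a power of 1/2, so log₂(1/p) is an integer.
H = Σ p·log₂(1/p) = 1/8·3 + 1/8·3 + 1/8·3 + 1/16·4 + 1/16·4 + 1/16·4 + 1/8·3 + 1/16·4 + 1/4·2 = 3 bits.

3 bits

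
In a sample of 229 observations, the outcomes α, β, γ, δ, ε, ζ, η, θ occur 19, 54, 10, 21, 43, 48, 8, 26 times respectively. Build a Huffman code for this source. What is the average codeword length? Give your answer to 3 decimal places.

Probabilities are the counts divided by 229.
Repeatedly combine the two least-probable nodes; the expected code length is the sum of the merged weights.
merge 8/229 + 10/229 → 18/229
merge 18/229 + 19/229 → 37/229
merge 21/229 + 26/229 → 47/229
merge 37/229 + 43/229 → 80/229
merge 47/229 + 48/229 → 95/229
merge 54/229 + 80/229 → 134/229
merge 95/229 + 134/229 → 1
L = 18/229 + 37/229 + 47/229 + 80/229 + 95/229 + 134/229 + 1 = 640/229 ≈ 2.795 bits/symbol.

2.795 bits/symbol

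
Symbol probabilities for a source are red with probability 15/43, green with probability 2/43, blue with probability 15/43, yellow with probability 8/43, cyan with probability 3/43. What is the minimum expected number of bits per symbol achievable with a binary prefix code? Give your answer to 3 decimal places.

2.070 bits/symbol

Repeatedly combine the two least-probable nodes; the expected code length is the sum of the merged weights.
merge 2/43 + 3/43 → 5/43
merge 5/43 + 8/43 → 13/43
merge 13/43 + 15/43 → 28/43
merge 15/43 + 28/43 → 1
L = 5/43 + 13/43 + 28/43 + 1 = 89/43 ≈ 2.070 bits/symbol.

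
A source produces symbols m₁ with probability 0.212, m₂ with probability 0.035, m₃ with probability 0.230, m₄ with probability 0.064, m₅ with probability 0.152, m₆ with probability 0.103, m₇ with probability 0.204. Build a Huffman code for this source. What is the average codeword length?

Repeatedly combine the two least-probable nodes; the expected code length is the sum of the merged weights.
merge 7/200 + 8/125 → 99/1000
merge 99/1000 + 103/1000 → 101/500
merge 19/125 + 101/500 → 177/500
merge 51/250 + 53/250 → 52/125
merge 23/100 + 177/500 → 73/125
merge 52/125 + 73/125 → 1
L = 99/1000 + 101/500 + 177/500 + 52/125 + 73/125 + 1 = 531/200 = 2.655 bits/symbol.

2.655 bits/symbol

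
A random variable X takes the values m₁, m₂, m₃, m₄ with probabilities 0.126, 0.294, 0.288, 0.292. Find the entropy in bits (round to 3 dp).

1.932 bits

H = −Σ pᵢ log₂ pᵢ.
−0.126·log₂(0.126) = 0.3766
−0.294·log₂(0.294) = 0.5192
−0.288·log₂(0.288) = 0.5172
−0.292·log₂(0.292) = 0.5186
Sum ≈ 1.9316 → 1.932 bits.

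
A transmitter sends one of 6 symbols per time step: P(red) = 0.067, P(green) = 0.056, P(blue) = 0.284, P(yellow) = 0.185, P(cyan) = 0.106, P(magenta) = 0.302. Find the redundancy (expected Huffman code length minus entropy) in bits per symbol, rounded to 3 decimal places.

0.027 bits

Entropy H = −Σ p log₂ p ≈ 2.3252 bits.
Huffman merges: 7/125+67/1000→123/1000; 53/500+123/1000→229/1000; 37/200+229/1000→207/500; 71/250+151/500→293/500; 207/500+293/500→1. L = 294/125 ≈ 2.3520.
L − H = 2.3520 − 2.3252 = 0.027 bits.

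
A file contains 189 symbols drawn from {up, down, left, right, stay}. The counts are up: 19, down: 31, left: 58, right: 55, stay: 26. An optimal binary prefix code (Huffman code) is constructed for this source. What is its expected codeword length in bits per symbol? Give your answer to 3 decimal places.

2.238 bits/symbol

Probabilities are the counts divided by 189.
Repeatedly combine the two least-probable nodes; the expected code length is the sum of the merged weights.
merge 19/189 + 26/189 → 5/21
merge 31/189 + 5/21 → 76/189
merge 55/189 + 58/189 → 113/189
merge 76/189 + 113/189 → 1
L = 5/21 + 76/189 + 113/189 + 1 = 47/21 ≈ 2.238 bits/symbol.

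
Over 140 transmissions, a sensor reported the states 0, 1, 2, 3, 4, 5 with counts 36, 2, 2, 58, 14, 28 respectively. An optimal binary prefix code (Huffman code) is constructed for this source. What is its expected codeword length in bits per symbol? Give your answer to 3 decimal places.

Probabilities are the counts divided by 140.
Repeatedly combine the two least-probable nodes; the expected code length is the sum of the merged weights.
merge 1/70 + 1/70 → 1/35
merge 1/35 + 1/10 → 9/70
merge 9/70 + 1/5 → 23/70
merge 9/35 + 23/70 → 41/70
merge 29/70 + 41/70 → 1
L = 1/35 + 9/70 + 23/70 + 41/70 + 1 = 29/14 ≈ 2.071 bits/symbol.

2.071 bits/symbol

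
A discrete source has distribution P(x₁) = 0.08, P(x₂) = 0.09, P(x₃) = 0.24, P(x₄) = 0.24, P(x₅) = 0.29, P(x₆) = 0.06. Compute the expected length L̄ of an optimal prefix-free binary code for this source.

Repeatedly combine the two least-probable nodes; the expected code length is the sum of the merged weights.
merge 3/50 + 2/25 → 7/50
merge 9/100 + 7/50 → 23/100
merge 23/100 + 6/25 → 47/100
merge 6/25 + 29/100 → 53/100
merge 47/100 + 53/100 → 1
L = 7/50 + 23/100 + 47/100 + 53/100 + 1 = 237/100 = 2.37 bits/symbol.

2.37 bits/symbol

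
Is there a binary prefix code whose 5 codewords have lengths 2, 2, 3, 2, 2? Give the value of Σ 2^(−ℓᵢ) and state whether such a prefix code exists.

With common denominator 2^3 = 8: Σ 2^(−ℓᵢ) = 2/8 + 2/8 + 1/8 + 2/8 + 2/8 = 9/8 = 1.125.
Kraft's inequality requires Σ ≤ 1; here Σ = 1.125 > 1, so no such prefix code exists.

1.125; no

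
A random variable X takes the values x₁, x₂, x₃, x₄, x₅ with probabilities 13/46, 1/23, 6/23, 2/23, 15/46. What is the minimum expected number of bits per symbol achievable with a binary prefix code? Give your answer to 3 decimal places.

Repeatedly combine the two least-probable nodes; the expected code length is the sum of the merged weights.
merge 1/23 + 2/23 → 3/23
merge 3/23 + 6/23 → 9/23
merge 13/46 + 15/46 → 14/23
merge 9/23 + 14/23 → 1
L = 3/23 + 9/23 + 14/23 + 1 = 49/23 ≈ 2.130 bits/symbol.

2.130 bits/symbol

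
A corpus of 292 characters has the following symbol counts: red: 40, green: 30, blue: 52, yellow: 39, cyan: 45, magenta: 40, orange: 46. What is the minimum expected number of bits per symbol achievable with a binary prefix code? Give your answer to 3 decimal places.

Probabilities are the counts divided by 292.
Repeatedly combine the two least-probable nodes; the expected code length is the sum of the merged weights.
merge 15/146 + 39/292 → 69/292
merge 10/73 + 10/73 → 20/73
merge 45/292 + 23/146 → 91/292
merge 13/73 + 69/292 → 121/292
merge 20/73 + 91/292 → 171/292
merge 121/292 + 171/292 → 1
L = 69/292 + 20/73 + 91/292 + 121/292 + 171/292 + 1 = 206/73 ≈ 2.822 bits/symbol.

2.822 bits/symbol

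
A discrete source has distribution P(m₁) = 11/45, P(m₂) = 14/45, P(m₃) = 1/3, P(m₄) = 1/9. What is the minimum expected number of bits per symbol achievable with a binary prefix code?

Repeatedly combine the two least-probable nodes; the expected code length is the sum of the merged weights.
merge 1/9 + 11/45 → 16/45
merge 14/45 + 1/3 → 29/45
merge 16/45 + 29/45 → 1
L = 16/45 + 29/45 + 1 = 2 bits/symbol.

2 bits/symbol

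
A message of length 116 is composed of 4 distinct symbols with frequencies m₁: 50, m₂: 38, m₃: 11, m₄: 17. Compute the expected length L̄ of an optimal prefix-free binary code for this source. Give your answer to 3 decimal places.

Probabilities are the counts divided by 116.
Repeatedly combine the two least-probable nodes; the expected code length is the sum of the merged weights.
merge 11/116 + 17/116 → 7/29
merge 7/29 + 19/58 → 33/58
merge 25/58 + 33/58 → 1
L = 7/29 + 33/58 + 1 = 105/58 ≈ 1.810 bits/symbol.

1.810 bits/symbol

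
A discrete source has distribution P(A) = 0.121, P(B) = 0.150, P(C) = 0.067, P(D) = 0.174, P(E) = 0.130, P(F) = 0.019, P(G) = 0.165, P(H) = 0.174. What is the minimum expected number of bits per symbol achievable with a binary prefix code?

Repeatedly combine the two least-probable nodes; the expected code length is the sum of the merged weights.
merge 19/1000 + 67/1000 → 43/500
merge 43/500 + 121/1000 → 207/1000
merge 13/100 + 3/20 → 7/25
merge 33/200 + 87/500 → 339/1000
merge 87/500 + 207/1000 → 381/1000
merge 7/25 + 339/1000 → 619/1000
merge 381/1000 + 619/1000 → 1
L = 43/500 + 207/1000 + 7/25 + 339/1000 + 381/1000 + 619/1000 + 1 = 364/125 = 2.912 bits/symbol.

2.912 bits/symbol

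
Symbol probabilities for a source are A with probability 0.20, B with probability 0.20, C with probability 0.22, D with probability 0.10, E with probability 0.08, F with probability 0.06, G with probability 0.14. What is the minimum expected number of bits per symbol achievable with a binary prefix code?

2.72 bits/symbol

Repeatedly combine the two least-probable nodes; the expected code length is the sum of the merged weights.
merge 3/50 + 2/25 → 7/50
merge 1/10 + 7/50 → 6/25
merge 7/50 + 1/5 → 17/50
merge 1/5 + 11/50 → 21/50
merge 6/25 + 17/50 → 29/50
merge 21/50 + 29/50 → 1
L = 7/50 + 6/25 + 17/50 + 21/50 + 29/50 + 1 = 68/25 = 2.72 bits/symbol.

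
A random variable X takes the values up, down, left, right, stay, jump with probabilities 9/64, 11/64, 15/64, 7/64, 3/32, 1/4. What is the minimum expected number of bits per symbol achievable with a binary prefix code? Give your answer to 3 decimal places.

Repeatedly combine the two least-probable nodes; the expected code length is the sum of the merged weights.
merge 3/32 + 7/64 → 13/64
merge 9/64 + 11/64 → 5/16
merge 13/64 + 15/64 → 7/16
merge 1/4 + 5/16 → 9/16
merge 7/16 + 9/16 → 1
L = 13/64 + 5/16 + 7/16 + 9/16 + 1 = 161/64 ≈ 2.516 bits/symbol.

2.516 bits/symbol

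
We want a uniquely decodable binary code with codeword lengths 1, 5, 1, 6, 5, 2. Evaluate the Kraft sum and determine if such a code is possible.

1.328125; no

With common denominator 2^6 = 64: Σ 2^(−ℓᵢ) = 32/64 + 2/64 + 32/64 + 1/64 + 2/64 + 16/64 = 85/64 = 1.328125.
Kraft's inequality requires Σ ≤ 1; here Σ = 1.328125 > 1, so no such prefix code exists.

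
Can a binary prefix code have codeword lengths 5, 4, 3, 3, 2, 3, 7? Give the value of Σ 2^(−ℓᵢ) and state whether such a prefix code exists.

With common denominator 2^7 = 128: Σ 2^(−ℓᵢ) = 4/128 + 8/128 + 16/128 + 16/128 + 32/128 + 16/128 + 1/128 = 93/128 = 0.7265625.
Kraft's inequality requires Σ ≤ 1; here Σ = 0.7265625 ≤ 1, so such a prefix code exists.

0.7265625; yes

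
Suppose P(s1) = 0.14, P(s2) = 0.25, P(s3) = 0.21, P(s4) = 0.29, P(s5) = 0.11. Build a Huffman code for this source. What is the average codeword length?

Repeatedly combine the two least-probable nodes; the expected code length is the sum of the merged weights.
merge 11/100 + 7/50 → 1/4
merge 21/100 + 1/4 → 23/50
merge 1/4 + 29/100 → 27/50
merge 23/50 + 27/50 → 1
L = 1/4 + 23/50 + 27/50 + 1 = 9/4 = 2.25 bits/symbol.

2.25 bits/symbol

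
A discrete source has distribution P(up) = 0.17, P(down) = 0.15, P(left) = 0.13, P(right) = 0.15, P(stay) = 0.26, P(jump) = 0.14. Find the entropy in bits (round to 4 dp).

2.5407 bits

H = −Σ pᵢ log₂ pᵢ.
−0.17·log₂(0.17) = 0.4346
−0.15·log₂(0.15) = 0.4105
−0.13·log₂(0.13) = 0.3826
−0.15·log₂(0.15) = 0.4105
−0.26·log₂(0.26) = 0.5053
−0.14·log₂(0.14) = 0.3971
Sum ≈ 2.5407 → 2.5407 bits.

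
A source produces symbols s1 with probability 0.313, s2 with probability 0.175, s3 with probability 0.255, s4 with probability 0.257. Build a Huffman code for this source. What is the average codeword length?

2 bits/symbol

Repeatedly combine the two least-probable nodes; the expected code length is the sum of the merged weights.
merge 7/40 + 51/200 → 43/100
merge 257/1000 + 313/1000 → 57/100
merge 43/100 + 57/100 → 1
L = 43/100 + 57/100 + 1 = 2 bits/symbol.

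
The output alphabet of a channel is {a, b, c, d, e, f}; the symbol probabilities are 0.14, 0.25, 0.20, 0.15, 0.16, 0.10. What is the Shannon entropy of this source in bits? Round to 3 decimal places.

H = −Σ pᵢ log₂ pᵢ.
−0.14·log₂(0.14) = 0.3971
−0.25·log₂(0.25) = 0.5000
−0.20·log₂(0.20) = 0.4644
−0.15·log₂(0.15) = 0.4105
−0.16·log₂(0.16) = 0.4230
−0.10·log₂(0.10) = 0.3322
Sum ≈ 2.5273 → 2.527 bits.

2.527 bits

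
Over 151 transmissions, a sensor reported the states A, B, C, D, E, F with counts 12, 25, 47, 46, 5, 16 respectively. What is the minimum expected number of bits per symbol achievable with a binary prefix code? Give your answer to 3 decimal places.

2.331 bits/symbol

Probabilities are the counts divided by 151.
Repeatedly combine the two least-probable nodes; the expected code length is the sum of the merged weights.
merge 5/151 + 12/151 → 17/151
merge 16/151 + 17/151 → 33/151
merge 25/151 + 33/151 → 58/151
merge 46/151 + 47/151 → 93/151
merge 58/151 + 93/151 → 1
L = 17/151 + 33/151 + 58/151 + 93/151 + 1 = 352/151 ≈ 2.331 bits/symbol.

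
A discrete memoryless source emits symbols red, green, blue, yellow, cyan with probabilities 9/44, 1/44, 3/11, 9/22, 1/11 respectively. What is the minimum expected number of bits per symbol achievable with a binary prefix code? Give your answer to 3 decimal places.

2.023 bits/symbol

Repeatedly combine the two least-probable nodes; the expected code length is the sum of the merged weights.
merge 1/44 + 1/11 → 5/44
merge 5/44 + 9/44 → 7/22
merge 3/11 + 7/22 → 13/22
merge 9/22 + 13/22 → 1
L = 5/44 + 7/22 + 13/22 + 1 = 89/44 ≈ 2.023 bits/symbol.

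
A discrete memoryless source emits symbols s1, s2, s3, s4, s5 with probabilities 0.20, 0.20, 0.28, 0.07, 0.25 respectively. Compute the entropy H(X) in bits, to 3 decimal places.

2.212 bits

H = −Σ pᵢ log₂ pᵢ.
−0.20·log₂(0.20) = 0.4644
−0.20·log₂(0.20) = 0.4644
−0.28·log₂(0.28) = 0.5142
−0.07·log₂(0.07) = 0.2686
−0.25·log₂(0.25) = 0.5000
Sum ≈ 2.2115 → 2.212 bits.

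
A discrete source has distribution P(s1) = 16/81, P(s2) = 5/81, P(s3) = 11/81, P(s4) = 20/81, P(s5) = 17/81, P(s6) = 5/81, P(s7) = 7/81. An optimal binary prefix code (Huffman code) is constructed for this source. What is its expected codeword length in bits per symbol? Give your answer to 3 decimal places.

Repeatedly combine the two least-probable nodes; the expected code length is the sum of the merged weights.
merge 5/81 + 5/81 → 10/81
merge 7/81 + 10/81 → 17/81
merge 11/81 + 16/81 → 1/3
merge 17/81 + 17/81 → 34/81
merge 20/81 + 1/3 → 47/81
merge 34/81 + 47/81 → 1
L = 10/81 + 17/81 + 1/3 + 34/81 + 47/81 + 1 = 8/3 ≈ 2.667 bits/symbol.

2.667 bits/symbol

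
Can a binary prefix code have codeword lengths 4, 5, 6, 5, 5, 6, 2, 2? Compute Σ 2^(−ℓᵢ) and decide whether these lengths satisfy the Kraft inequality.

With common denominator 2^6 = 64: Σ 2^(−ℓᵢ) = 4/64 + 2/64 + 1/64 + 2/64 + 2/64 + 1/64 + 16/64 + 16/64 = 44/64 = 0.6875.
Kraft's inequality requires Σ ≤ 1; here Σ = 0.6875 ≤ 1, so such a prefix code exists.

0.6875; yes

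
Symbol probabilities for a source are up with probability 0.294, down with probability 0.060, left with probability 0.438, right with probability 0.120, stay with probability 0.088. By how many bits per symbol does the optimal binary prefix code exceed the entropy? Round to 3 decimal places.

0.018 bits

Entropy H = −Σ p log₂ p ≈ 1.9601 bits.
Huffman merges: 3/50+11/125→37/250; 3/25+37/250→67/250; 67/250+147/500→281/500; 219/500+281/500→1. L = 989/500 ≈ 1.9780.
L − H = 1.9780 − 1.9601 = 0.018 bits.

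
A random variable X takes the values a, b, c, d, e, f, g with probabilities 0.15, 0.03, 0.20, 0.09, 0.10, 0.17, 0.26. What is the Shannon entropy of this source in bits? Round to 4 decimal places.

2.6114 bits

H = −Σ pᵢ log₂ pᵢ.
−0.15·log₂(0.15) = 0.4105
−0.03·log₂(0.03) = 0.1518
−0.20·log₂(0.20) = 0.4644
−0.09·log₂(0.09) = 0.3127
−0.10·log₂(0.10) = 0.3322
−0.17·log₂(0.17) = 0.4346
−0.26·log₂(0.26) = 0.5053
Sum ≈ 2.6114 → 2.6114 bits.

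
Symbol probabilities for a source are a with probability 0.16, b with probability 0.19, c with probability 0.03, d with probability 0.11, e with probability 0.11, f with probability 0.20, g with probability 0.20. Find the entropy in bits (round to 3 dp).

2.659 bits

H = −Σ pᵢ log₂ pᵢ.
−0.16·log₂(0.16) = 0.4230
−0.19·log₂(0.19) = 0.4552
−0.03·log₂(0.03) = 0.1518
−0.11·log₂(0.11) = 0.3503
−0.11·log₂(0.11) = 0.3503
−0.20·log₂(0.20) = 0.4644
−0.20·log₂(0.20) = 0.4644
Sum ≈ 2.6594 → 2.659 bits.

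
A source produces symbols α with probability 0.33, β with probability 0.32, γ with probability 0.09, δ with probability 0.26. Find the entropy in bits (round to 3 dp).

1.872 bits

H = −Σ pᵢ log₂ pᵢ.
−0.33·log₂(0.33) = 0.5278
−0.32·log₂(0.32) = 0.5260
−0.09·log₂(0.09) = 0.3127
−0.26·log₂(0.26) = 0.5053
Sum ≈ 1.8718 → 1.872 bits.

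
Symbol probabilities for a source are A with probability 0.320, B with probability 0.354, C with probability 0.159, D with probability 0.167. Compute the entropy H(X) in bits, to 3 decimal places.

1.909 bits

H = −Σ pᵢ log₂ pᵢ.
−0.320·log₂(0.320) = 0.5260
−0.354·log₂(0.354) = 0.5304
−0.159·log₂(0.159) = 0.4218
−0.167·log₂(0.167) = 0.4312
Sum ≈ 1.9094 → 1.909 bits.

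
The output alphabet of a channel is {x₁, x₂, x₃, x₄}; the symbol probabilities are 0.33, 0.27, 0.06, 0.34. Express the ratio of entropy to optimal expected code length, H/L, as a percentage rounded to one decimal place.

91.0%

Entropy H = −Σ p log₂ p ≈ 1.8106 bits.
Huffman merges: 3/50+27/100→33/100; 33/100+33/100→33/50; 17/50+33/50→1. L = 199/100 ≈ 1.9900.
Efficiency = H/L = 1.8106/1.9900 = 91.0%.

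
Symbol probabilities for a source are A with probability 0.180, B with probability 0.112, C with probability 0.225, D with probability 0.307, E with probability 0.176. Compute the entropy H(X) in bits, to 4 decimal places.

2.2474 bits

H = −Σ pᵢ log₂ pᵢ.
−0.180·log₂(0.180) = 0.4453
−0.112·log₂(0.112) = 0.3537
−0.225·log₂(0.225) = 0.4842
−0.307·log₂(0.307) = 0.5230
−0.176·log₂(0.176) = 0.4411
Sum ≈ 2.2474 → 2.2474 bits.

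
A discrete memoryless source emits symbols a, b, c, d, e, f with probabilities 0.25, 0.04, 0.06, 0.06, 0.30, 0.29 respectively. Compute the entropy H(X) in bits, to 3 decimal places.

2.212 bits

H = −Σ pᵢ log₂ pᵢ.
−0.25·log₂(0.25) = 0.5000
−0.04·log₂(0.04) = 0.1858
−0.06·log₂(0.06) = 0.2435
−0.06·log₂(0.06) = 0.2435
−0.30·log₂(0.30) = 0.5211
−0.29·log₂(0.29) = 0.5179
Sum ≈ 2.2118 → 2.212 bits.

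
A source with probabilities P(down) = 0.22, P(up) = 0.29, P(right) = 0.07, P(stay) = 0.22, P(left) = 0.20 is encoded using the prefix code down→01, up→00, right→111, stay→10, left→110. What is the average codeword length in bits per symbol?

2.27 bits/symbol

L̄ = Σ pᵢ·ℓᵢ = 0.22·2 + 0.29·2 + 0.07·3 + 0.22·2 + 0.20·3 = 2.27 bits/symbol.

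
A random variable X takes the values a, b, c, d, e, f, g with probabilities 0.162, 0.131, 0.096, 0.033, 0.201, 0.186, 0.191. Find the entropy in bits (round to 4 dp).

2.6693 bits

H = −Σ pᵢ log₂ pᵢ.
−0.162·log₂(0.162) = 0.4254
−0.131·log₂(0.131) = 0.3841
−0.096·log₂(0.096) = 0.3246
−0.033·log₂(0.033) = 0.1624
−0.201·log₂(0.201) = 0.4653
−0.186·log₂(0.186) = 0.4514
−0.191·log₂(0.191) = 0.4562
Sum ≈ 2.6693 → 2.6693 bits.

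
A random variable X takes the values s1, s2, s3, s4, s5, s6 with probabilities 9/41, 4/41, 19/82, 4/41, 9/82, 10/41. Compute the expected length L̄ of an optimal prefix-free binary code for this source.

Repeatedly combine the two least-probable nodes; the expected code length is the sum of the merged weights.
merge 4/41 + 4/41 → 8/41
merge 9/82 + 8/41 → 25/82
merge 9/41 + 19/82 → 37/82
merge 10/41 + 25/82 → 45/82
merge 37/82 + 45/82 → 1
L = 8/41 + 25/82 + 37/82 + 45/82 + 1 = 5/2 = 2.5 bits/symbol.

2.5 bits/symbol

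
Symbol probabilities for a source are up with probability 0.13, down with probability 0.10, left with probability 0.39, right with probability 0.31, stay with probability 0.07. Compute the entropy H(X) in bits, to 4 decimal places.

2.0370 bits

H = −Σ pᵢ log₂ pᵢ.
−0.13·log₂(0.13) = 0.3826
−0.10·log₂(0.10) = 0.3322
−0.39·log₂(0.39) = 0.5298
−0.31·log₂(0.31) = 0.5238
−0.07·log₂(0.07) = 0.2686
Sum ≈ 2.0370 → 2.0370 bits.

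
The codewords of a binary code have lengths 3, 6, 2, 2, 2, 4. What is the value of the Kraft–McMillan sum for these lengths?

0.953125

With common denominator 2^6 = 64: Σ 2^(−ℓᵢ) = 8/64 + 1/64 + 16/64 + 16/64 + 16/64 + 4/64 = 61/64 = 0.953125.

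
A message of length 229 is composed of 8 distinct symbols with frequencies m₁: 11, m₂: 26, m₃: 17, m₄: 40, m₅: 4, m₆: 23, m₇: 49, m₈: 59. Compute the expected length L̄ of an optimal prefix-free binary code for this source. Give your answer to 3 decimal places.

Probabilities are the counts divided by 229.
Repeatedly combine the two least-probable nodes; the expected code length is the sum of the merged weights.
merge 4/229 + 11/229 → 15/229
merge 15/229 + 17/229 → 32/229
merge 23/229 + 26/229 → 49/229
merge 32/229 + 40/229 → 72/229
merge 49/229 + 49/229 → 98/229
merge 59/229 + 72/229 → 131/229
merge 98/229 + 131/229 → 1
L = 15/229 + 32/229 + 49/229 + 72/229 + 98/229 + 131/229 + 1 = 626/229 ≈ 2.734 bits/symbol.

2.734 bits/symbol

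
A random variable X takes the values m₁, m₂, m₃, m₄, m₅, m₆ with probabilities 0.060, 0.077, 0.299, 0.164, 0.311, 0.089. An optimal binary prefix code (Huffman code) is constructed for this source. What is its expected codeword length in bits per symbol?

Repeatedly combine the two least-probable nodes; the expected code length is the sum of the merged weights.
merge 3/50 + 77/1000 → 137/1000
merge 89/1000 + 137/1000 → 113/500
merge 41/250 + 113/500 → 39/100
merge 299/1000 + 311/1000 → 61/100
merge 39/100 + 61/100 → 1
L = 137/1000 + 113/500 + 39/100 + 61/100 + 1 = 2363/1000 = 2.363 bits/symbol.

2.363 bits/symbol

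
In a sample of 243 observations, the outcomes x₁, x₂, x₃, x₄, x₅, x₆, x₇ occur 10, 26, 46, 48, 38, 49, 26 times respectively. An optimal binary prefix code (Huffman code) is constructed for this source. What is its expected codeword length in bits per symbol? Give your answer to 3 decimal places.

Probabilities are the counts divided by 243.
Repeatedly combine the two least-probable nodes; the expected code length is the sum of the merged weights.
merge 10/243 + 26/243 → 4/27
merge 26/243 + 4/27 → 62/243
merge 38/243 + 46/243 → 28/81
merge 16/81 + 49/243 → 97/243
merge 62/243 + 28/81 → 146/243
merge 97/243 + 146/243 → 1
L = 4/27 + 62/243 + 28/81 + 97/243 + 146/243 + 1 = 668/243 ≈ 2.749 bits/symbol.

2.749 bits/symbol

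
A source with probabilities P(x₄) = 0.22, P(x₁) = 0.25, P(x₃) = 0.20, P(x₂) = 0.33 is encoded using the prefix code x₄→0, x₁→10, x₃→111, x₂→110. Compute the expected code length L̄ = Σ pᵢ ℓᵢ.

L̄ = Σ pᵢ·ℓᵢ = 0.22·1 + 0.25·2 + 0.20·3 + 0.33·3 = 2.31 bits/symbol.

2.31 bits/symbol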